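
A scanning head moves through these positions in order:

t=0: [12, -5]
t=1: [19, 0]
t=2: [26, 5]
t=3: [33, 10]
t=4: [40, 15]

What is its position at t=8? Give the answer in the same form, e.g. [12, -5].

[68, 35]

The position changes by [+7, +5] every step.
step 5: [40, 15] + [+7, +5] → [47, 20]
step 6: [47, 20] + [+7, +5] → [54, 25]
step 7: [54, 25] + [+7, +5] → [61, 30]
step 8: [61, 30] + [+7, +5] → [68, 35]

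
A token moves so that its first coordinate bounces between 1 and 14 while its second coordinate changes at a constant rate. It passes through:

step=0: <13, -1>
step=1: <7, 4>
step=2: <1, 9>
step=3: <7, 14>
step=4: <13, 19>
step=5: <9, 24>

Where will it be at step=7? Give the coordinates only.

<5, 34>

The first coordinate reflects between 1 and 14, moving 6 per step.
  step 6: 9 → 3
  step 7: 3 → 5
The second coordinate changes by +5 each step: at step 7 it is 34.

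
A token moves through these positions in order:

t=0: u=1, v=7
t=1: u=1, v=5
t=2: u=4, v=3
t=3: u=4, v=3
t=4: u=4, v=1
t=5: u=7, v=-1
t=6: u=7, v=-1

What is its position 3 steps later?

u=10, v=-5

Differencing gives (+0, -2), (+3, -2), (+0, +0), (+0, -2), (+3, -2), (+0, +0). This is the pattern (+0, -2), (+3, -2), (+0, +0) repeated.
step 7: apply (+0, -2) → u=7, v=-3
step 8: apply (+3, -2) → u=10, v=-5
step 9: apply (+0, +0) → u=10, v=-5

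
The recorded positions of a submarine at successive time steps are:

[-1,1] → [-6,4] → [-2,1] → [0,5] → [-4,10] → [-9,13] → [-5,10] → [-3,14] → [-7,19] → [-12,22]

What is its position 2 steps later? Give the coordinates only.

Step-to-step displacements: [-5,+3], [+4,-3], [+2,+4], [-4,+5], [-5,+3], [+4,-3], [+2,+4], [-4,+5], [-5,+3] — a repeating cycle of length 4.
step 10: apply [+4,-3] → [-8,19]
step 11: apply [+2,+4] → [-6,23]

[-6,23]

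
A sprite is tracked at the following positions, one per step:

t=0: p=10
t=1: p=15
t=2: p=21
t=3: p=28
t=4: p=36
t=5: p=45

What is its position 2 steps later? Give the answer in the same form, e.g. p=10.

Taking differences between consecutive positions: +5, +6, +7, +8, +9. These grow by +1 each step.
step 6: 45 + 10 → p=55
step 7: 55 + 11 → p=66

p=66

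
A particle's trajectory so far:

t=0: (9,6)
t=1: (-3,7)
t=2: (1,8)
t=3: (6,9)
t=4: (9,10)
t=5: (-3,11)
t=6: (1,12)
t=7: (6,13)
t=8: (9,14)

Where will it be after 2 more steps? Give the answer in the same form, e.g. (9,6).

First: cycles through 9, -3, 1, 6 every 4 steps. Step 10 lands at position 2 of the cycle → 1.
Second: linear, +1 per step → 16 at step 10.

(1,16)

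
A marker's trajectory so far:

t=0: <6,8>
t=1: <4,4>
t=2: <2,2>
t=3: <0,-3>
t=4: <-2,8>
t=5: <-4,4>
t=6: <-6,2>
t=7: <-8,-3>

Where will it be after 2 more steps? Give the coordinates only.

<-12,4>

The first coordinate changes by -2 each step, so at step 9 it is 6 + 9·(-2) = -12.
The second coordinate repeats the cycle [8, 4, 2, -3] with period 4; step 9 mod 4 = 1, giving 4.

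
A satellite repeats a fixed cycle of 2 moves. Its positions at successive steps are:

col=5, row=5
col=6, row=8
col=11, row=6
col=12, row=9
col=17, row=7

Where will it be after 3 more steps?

col=24, row=11

Differencing gives (+1,+3), (+5,-2), (+1,+3), (+5,-2). This is the pattern (+1,+3), (+5,-2) repeated.
step 5: apply (+1,+3) → col=18, row=10
step 6: apply (+5,-2) → col=23, row=8
step 7: apply (+1,+3) → col=24, row=11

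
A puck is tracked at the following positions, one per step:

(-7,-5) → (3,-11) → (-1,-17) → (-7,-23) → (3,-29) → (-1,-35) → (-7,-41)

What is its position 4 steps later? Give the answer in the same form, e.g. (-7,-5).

(3,-65)

First: cycles through -7, 3, -1 every 3 steps. Step 10 lands at position 1 of the cycle → 3.
Second: linear, -6 per step → -65 at step 10.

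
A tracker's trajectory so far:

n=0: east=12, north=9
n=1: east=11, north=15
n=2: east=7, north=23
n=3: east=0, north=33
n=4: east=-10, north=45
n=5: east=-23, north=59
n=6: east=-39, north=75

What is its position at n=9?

Taking differences between consecutive positions: (-1, +6), (-4, +8), (-7, +10), (-10, +12), (-13, +14), (-16, +16). These grow by (-3, +2) each step.
step 7: east=-39, north=75 + (-19, +18) → east=-58, north=93
step 8: east=-58, north=93 + (-22, +20) → east=-80, north=113
step 9: east=-80, north=113 + (-25, +22) → east=-105, north=135

east=-105, north=135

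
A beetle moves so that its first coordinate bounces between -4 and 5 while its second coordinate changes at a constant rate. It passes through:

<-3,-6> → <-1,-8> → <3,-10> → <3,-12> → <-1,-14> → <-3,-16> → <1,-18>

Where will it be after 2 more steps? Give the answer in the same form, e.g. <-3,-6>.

<1,-22>

The first coordinate reflects between -4 and 5, moving 4 per step.
  step 7: 1 → 5
  step 8: 5 → 1
The second coordinate changes by -2 each step: at step 8 it is -22.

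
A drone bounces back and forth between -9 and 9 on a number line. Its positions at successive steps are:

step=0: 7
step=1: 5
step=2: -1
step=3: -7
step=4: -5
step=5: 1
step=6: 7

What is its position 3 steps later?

-7

The value reflects between -9 and 9, moving 6 per step.
  step 7: 7 → 5
  step 8: 5 → -1
  step 9: -1 → -7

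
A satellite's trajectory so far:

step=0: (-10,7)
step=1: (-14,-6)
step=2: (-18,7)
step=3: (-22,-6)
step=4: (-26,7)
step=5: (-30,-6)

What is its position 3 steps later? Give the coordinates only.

(-42,7)

The first coordinate changes by -4 each step, so at step 8 it is -10 + 8·(-4) = -42.
The second coordinate repeats the cycle [7, -6] with period 2; step 8 mod 2 = 0, giving 7.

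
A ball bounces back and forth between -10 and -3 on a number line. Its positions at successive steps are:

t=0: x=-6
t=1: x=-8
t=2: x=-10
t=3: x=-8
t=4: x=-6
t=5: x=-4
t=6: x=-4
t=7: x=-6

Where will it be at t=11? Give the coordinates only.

The value travels 2 per step and bounces off the walls at -10 and -3.
  step 8: -6 → -8
  step 9: -8 → -10
  step 10: -10 → -8
  step 11: -8 → -6

x=-6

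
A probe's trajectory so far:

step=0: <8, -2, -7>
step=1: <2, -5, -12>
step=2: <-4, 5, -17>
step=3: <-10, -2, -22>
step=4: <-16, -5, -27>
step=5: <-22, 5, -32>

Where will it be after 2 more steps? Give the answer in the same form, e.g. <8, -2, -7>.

<-34, -5, -42>

The first coordinate changes by -6 each step, so at step 7 it is 8 + 7·(-6) = -34.
The second coordinate repeats the cycle [-2, -5, 5] with period 3; step 7 mod 3 = 1, giving -5.
The third coordinate changes by -5 each step, so at step 7 it is -7 + 7·(-5) = -42.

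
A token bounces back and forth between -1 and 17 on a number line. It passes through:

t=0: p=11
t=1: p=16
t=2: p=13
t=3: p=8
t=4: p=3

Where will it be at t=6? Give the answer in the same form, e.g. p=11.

The value reflects between -1 and 17, moving 5 per step.
  step 5: 3 → 0
  step 6: 0 → 5

p=5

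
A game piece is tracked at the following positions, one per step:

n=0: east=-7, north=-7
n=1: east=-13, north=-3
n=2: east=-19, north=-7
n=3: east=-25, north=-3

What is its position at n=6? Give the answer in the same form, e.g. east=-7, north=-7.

east=-43, north=-7

The east coordinate changes by -6 each step, so at step 6 it is -7 + 6·(-6) = -43.
The north coordinate repeats the cycle [-7, -3] with period 2; step 6 mod 2 = 0, giving -7.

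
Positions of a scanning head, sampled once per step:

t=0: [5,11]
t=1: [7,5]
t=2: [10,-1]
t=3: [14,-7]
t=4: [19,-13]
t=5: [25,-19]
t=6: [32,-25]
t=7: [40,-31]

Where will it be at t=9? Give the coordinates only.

Taking differences between consecutive positions: [+2,-6], [+3,-6], [+4,-6], [+5,-6], [+6,-6], [+7,-6], [+8,-6]. These grow by [+1,+0] each step.
step 8: [40,-31] + [+9,-6] → [49,-37]
step 9: [49,-37] + [+10,-6] → [59,-43]

[59,-43]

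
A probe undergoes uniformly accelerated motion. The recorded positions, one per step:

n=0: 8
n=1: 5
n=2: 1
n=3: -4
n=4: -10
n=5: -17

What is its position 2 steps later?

-34

Taking differences between consecutive positions: -3, -4, -5, -6, -7. These grow by -1 each step.
step 6: -17 − 8 → -25
step 7: -25 − 9 → -34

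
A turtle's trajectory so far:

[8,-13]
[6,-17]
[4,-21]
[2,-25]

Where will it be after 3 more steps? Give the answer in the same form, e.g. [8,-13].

The position changes by [-2,-4] every step.
step 4: [2,-25] + [-2,-4] → [0,-29]
step 5: [0,-29] + [-2,-4] → [-2,-33]
step 6: [-2,-33] + [-2,-4] → [-4,-37]

[-4,-37]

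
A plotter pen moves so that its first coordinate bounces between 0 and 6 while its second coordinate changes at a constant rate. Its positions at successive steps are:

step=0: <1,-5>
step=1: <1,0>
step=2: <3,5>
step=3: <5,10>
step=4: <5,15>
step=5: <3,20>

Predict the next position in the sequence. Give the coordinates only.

The first coordinate reflects between 0 and 6, moving 2 per step.
  step 6: 3 → 1
The second coordinate changes by +5 each step: at step 6 it is 25.

<1,25>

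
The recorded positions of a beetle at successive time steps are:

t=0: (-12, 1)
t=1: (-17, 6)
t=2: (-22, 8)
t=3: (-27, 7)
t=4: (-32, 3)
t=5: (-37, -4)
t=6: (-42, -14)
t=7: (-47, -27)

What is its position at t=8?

(-52, -43)

Taking differences between consecutive positions: (-5, +5), (-5, +2), (-5, -1), (-5, -4), (-5, -7), (-5, -10), (-5, -13). These grow by (+0, -3) each step.
step 8: (-47, -27) + (-5, -16) → (-52, -43)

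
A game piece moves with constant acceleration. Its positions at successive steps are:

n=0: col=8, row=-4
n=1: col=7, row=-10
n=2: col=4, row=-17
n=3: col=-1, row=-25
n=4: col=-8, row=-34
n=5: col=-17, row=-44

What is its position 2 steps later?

col=-41, row=-67

Successive displacements: (-1, -6), (-3, -7), (-5, -8), (-7, -9), (-9, -10) — each changes by (-2, -1).
step 6: col=-17, row=-44 + (-11, -11) → col=-28, row=-55
step 7: col=-28, row=-55 + (-13, -12) → col=-41, row=-67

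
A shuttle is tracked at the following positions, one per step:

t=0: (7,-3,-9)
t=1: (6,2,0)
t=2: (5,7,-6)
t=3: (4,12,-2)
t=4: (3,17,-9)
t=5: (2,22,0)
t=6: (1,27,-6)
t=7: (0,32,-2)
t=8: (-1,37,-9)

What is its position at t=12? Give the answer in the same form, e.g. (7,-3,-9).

(-5,57,-9)

First: linear, -1 per step → -5 at step 12.
Second: linear, +5 per step → 57 at step 12.
Third: cycles through -9, 0, -6, -2 every 4 steps. Step 12 lands at position 0 of the cycle → -9.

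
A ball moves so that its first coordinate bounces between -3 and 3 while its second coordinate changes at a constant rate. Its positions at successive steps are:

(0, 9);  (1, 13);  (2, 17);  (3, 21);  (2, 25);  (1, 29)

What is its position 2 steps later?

The first coordinate travels 1 per step and bounces off the walls at -3 and 3.
  step 6: 1 → 0
  step 7: 0 → -1
The second coordinate changes by +4 each step: at step 7 it is 37.

(-1, 37)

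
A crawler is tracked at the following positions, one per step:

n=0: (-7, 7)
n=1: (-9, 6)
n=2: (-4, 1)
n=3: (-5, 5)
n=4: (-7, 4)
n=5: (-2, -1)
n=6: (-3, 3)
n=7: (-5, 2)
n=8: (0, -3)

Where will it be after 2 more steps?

The moves between consecutive positions are (-2, -1), (+5, -5), (-1, +4), (-2, -1), (+5, -5), (-1, +4), (-2, -1), (+5, -5); they repeat the 3-cycle [(-2, -1), (+5, -5), (-1, +4)].
step 9: apply (-1, +4) → (-1, 1)
step 10: apply (-2, -1) → (-3, 0)

(-3, 0)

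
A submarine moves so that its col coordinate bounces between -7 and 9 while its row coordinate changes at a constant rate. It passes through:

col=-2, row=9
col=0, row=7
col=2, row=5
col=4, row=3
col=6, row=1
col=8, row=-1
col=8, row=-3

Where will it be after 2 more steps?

The col coordinate reflects between -7 and 9, moving 2 per step.
  step 7: 8 → 6
  step 8: 6 → 4
The row coordinate changes by -2 each step: at step 8 it is -7.

col=4, row=-7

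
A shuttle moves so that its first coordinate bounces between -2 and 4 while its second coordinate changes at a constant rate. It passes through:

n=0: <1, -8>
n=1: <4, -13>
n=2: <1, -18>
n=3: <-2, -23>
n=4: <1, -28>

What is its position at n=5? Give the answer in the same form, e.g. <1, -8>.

The first coordinate reflects between -2 and 4, moving 3 per step.
  step 5: 1 → 4
The second coordinate changes by -5 each step: at step 5 it is -33.

<4, -33>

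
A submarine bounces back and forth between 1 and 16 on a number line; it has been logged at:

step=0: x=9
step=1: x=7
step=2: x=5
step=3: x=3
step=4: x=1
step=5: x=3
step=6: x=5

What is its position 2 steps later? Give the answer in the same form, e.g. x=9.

x=9

The value reflects between 1 and 16, moving 2 per step.
  step 7: 5 → 7
  step 8: 7 → 9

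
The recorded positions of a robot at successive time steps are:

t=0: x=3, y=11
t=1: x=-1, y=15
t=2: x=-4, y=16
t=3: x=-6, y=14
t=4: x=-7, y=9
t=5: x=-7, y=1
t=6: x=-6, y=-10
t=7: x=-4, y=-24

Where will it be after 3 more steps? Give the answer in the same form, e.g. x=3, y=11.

x=8, y=-84

First differences are (-4, +4), (-3, +1), (-2, -2), (-1, -5), (+0, -8), (+1, -11), (+2, -14); their common second difference is (+1, -3) (constant acceleration).
step 8: x=-4, y=-24 + (+3, -17) → x=-1, y=-41
step 9: x=-1, y=-41 + (+4, -20) → x=3, y=-61
step 10: x=3, y=-61 + (+5, -23) → x=8, y=-84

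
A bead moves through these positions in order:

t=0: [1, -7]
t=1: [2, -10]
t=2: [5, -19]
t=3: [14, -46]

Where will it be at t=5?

[122, -370]

The jumps are [+1, -3], [+3, -9], [+9, -27] — a geometric progression with ratio 3.
step 4: [14, -46] + [+27, -81] → [41, -127]
step 5: [41, -127] + [+81, -243] → [122, -370]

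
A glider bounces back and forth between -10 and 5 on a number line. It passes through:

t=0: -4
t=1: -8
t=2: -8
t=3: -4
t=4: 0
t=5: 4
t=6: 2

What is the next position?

-2

The value travels 4 per step and bounces off the walls at -10 and 5.
  step 7: 2 → -2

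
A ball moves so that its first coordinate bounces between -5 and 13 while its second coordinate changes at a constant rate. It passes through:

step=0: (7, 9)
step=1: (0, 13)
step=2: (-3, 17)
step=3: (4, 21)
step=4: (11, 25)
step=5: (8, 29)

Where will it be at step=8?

The first coordinate reflects between -5 and 13, moving 7 per step.
  step 6: 8 → 1
  step 7: 1 → -4
  step 8: -4 → 3
The second coordinate changes by +4 each step: at step 8 it is 41.

(3, 41)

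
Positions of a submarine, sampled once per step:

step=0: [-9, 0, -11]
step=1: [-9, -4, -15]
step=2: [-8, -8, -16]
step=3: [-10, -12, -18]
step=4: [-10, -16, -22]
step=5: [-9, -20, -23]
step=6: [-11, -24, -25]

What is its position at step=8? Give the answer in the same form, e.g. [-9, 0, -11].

[-10, -32, -30]

Step-to-step displacements: [+0, -4, -4], [+1, -4, -1], [-2, -4, -2], [+0, -4, -4], [+1, -4, -1], [-2, -4, -2] — a repeating cycle of length 3.
step 7: apply [+0, -4, -4] → [-11, -28, -29]
step 8: apply [+1, -4, -1] → [-10, -32, -30]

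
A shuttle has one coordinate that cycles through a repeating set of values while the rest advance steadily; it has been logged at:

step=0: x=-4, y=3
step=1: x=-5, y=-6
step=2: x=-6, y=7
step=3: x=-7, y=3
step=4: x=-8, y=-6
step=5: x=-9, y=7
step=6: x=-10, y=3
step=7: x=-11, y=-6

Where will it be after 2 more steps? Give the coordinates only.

x=-13, y=3

X: linear, -1 per step → -13 at step 9.
Y: cycles through 3, -6, 7 every 3 steps. Step 9 lands at position 0 of the cycle → 3.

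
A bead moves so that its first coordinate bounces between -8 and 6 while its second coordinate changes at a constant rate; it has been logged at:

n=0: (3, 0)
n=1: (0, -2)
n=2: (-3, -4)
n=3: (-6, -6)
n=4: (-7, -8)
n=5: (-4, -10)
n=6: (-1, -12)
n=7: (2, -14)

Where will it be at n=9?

The first coordinate travels 3 per step and bounces off the walls at -8 and 6.
  step 8: 2 → 5
  step 9: 5 → 4
The second coordinate changes by -2 each step: at step 9 it is -18.

(4, -18)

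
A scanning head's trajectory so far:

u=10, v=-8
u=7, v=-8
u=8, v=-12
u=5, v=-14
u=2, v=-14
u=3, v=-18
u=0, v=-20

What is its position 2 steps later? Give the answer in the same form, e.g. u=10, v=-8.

u=-2, v=-24

Step-to-step displacements: (-3, +0), (+1, -4), (-3, -2), (-3, +0), (+1, -4), (-3, -2) — a repeating cycle of length 3.
step 7: apply (-3, +0) → u=-3, v=-20
step 8: apply (+1, -4) → u=-2, v=-24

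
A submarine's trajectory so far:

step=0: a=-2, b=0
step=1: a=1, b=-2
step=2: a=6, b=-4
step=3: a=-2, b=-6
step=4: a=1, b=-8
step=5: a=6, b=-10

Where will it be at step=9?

a=-2, b=-18

The a coordinate repeats the cycle [-2, 1, 6] with period 3; step 9 mod 3 = 0, giving -2.
The b coordinate changes by -2 each step, so at step 9 it is 0 + 9·(-2) = -18.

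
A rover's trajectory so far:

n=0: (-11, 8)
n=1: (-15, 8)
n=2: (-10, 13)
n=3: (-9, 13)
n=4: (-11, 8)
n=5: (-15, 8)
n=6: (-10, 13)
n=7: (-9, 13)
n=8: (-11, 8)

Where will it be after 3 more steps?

The moves between consecutive positions are (-4, +0), (+5, +5), (+1, +0), (-2, -5), (-4, +0), (+5, +5), (+1, +0), (-2, -5); they repeat the 4-cycle [(-4, +0), (+5, +5), (+1, +0), (-2, -5)].
step 9: apply (-4, +0) → (-15, 8)
step 10: apply (+5, +5) → (-10, 13)
step 11: apply (+1, +0) → (-9, 13)

(-9, 13)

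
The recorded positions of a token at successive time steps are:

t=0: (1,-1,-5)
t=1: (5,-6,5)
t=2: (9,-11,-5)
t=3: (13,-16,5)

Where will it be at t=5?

The first coordinate changes by +4 each step, so at step 5 it is 1 + 5·(4) = 21.
The second coordinate changes by -5 each step, so at step 5 it is -1 + 5·(-5) = -26.
The third coordinate repeats the cycle [-5, 5] with period 2; step 5 mod 2 = 1, giving 5.

(21,-26,5)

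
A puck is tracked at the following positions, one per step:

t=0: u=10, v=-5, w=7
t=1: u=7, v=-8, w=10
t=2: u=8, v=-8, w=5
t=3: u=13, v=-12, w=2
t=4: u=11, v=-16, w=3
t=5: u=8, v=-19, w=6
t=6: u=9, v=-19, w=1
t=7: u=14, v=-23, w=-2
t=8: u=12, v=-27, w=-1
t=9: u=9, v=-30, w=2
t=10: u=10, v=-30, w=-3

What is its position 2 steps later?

u=13, v=-38, w=-5

Differencing gives (-3, -3, +3), (+1, +0, -5), (+5, -4, -3), (-2, -4, +1), (-3, -3, +3), (+1, +0, -5), (+5, -4, -3), (-2, -4, +1), (-3, -3, +3), (+1, +0, -5). This is the pattern (-3, -3, +3), (+1, +0, -5), (+5, -4, -3), (-2, -4, +1) repeated.
step 11: apply (+5, -4, -3) → u=15, v=-34, w=-6
step 12: apply (-2, -4, +1) → u=13, v=-38, w=-5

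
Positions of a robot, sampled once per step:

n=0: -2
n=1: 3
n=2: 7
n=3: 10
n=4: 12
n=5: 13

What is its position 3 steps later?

First differences are +5, +4, +3, +2, +1; their common second difference is -1 (constant acceleration).
step 6: 13 + 0 → 13
step 7: 13 − 1 → 12
step 8: 12 − 2 → 10

10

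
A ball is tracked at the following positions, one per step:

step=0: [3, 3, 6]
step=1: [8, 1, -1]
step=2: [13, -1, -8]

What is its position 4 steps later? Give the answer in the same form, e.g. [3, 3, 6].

[33, -9, -36]

The position changes by [+5, -2, -7] every step.
step 3: [13, -1, -8] + [+5, -2, -7] → [18, -3, -15]
step 4: [18, -3, -15] + [+5, -2, -7] → [23, -5, -22]
step 5: [23, -5, -22] + [+5, -2, -7] → [28, -7, -29]
step 6: [28, -7, -29] + [+5, -2, -7] → [33, -9, -36]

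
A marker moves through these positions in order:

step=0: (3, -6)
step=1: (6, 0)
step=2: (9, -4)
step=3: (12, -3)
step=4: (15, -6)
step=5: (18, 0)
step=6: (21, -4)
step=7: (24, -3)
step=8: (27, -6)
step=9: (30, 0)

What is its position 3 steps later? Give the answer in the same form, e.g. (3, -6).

(39, -6)

The first coordinate changes by +3 each step, so at step 12 it is 3 + 12·(3) = 39.
The second coordinate repeats the cycle [-6, 0, -4, -3] with period 4; step 12 mod 4 = 0, giving -6.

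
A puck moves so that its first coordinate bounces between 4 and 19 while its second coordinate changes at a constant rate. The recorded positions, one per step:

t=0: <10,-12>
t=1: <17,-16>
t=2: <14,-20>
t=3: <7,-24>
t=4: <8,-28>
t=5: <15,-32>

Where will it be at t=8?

<6,-44>

The first coordinate travels 7 per step and bounces off the walls at 4 and 19.
  step 6: 15 → 16
  step 7: 16 → 9
  step 8: 9 → 6
The second coordinate changes by -4 each step: at step 8 it is -44.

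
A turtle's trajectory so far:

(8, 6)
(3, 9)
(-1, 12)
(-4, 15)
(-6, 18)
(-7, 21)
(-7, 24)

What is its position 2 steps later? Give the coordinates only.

Successive displacements: (-5, +3), (-4, +3), (-3, +3), (-2, +3), (-1, +3), (+0, +3) — each changes by (+1, +0).
step 7: (-7, 24) + (+1, +3) → (-6, 27)
step 8: (-6, 27) + (+2, +3) → (-4, 30)

(-4, 30)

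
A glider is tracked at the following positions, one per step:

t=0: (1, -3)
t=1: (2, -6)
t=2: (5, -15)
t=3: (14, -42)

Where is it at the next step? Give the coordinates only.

The jumps are (+1, -3), (+3, -9), (+9, -27) — a geometric progression with ratio 3.
step 4: (14, -42) + (+27, -81) → (41, -123)

(41, -123)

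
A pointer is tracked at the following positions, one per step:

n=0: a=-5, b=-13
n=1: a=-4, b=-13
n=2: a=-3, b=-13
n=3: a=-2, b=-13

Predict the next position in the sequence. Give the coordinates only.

a=-1, b=-13

The position changes by (+1, +0) every step.
step 4: a=-2, b=-13 + (+1, +0) → a=-1, b=-13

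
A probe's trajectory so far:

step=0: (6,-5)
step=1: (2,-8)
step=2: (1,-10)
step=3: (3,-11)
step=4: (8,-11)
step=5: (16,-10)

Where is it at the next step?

(27,-8)

Taking differences between consecutive positions: (-4,-3), (-1,-2), (+2,-1), (+5,+0), (+8,+1). These grow by (+3,+1) each step.
step 6: (16,-10) + (+11,+2) → (27,-8)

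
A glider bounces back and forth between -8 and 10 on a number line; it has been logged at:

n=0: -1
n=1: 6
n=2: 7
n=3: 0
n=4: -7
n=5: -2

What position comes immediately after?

5

The value travels 7 per step and bounces off the walls at -8 and 10.
  step 6: -2 → 5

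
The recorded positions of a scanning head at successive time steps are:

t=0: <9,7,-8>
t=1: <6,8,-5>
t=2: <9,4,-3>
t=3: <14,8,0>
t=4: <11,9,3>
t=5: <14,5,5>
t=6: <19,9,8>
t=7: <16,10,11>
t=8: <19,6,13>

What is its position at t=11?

<24,7,21>

The moves between consecutive positions are <-3,+1,+3>, <+3,-4,+2>, <+5,+4,+3>, <-3,+1,+3>, <+3,-4,+2>, <+5,+4,+3>, <-3,+1,+3>, <+3,-4,+2>; they repeat the 3-cycle [<-3,+1,+3>, <+3,-4,+2>, <+5,+4,+3>].
step 9: apply <+5,+4,+3> → <24,10,16>
step 10: apply <-3,+1,+3> → <21,11,19>
step 11: apply <+3,-4,+2> → <24,7,21>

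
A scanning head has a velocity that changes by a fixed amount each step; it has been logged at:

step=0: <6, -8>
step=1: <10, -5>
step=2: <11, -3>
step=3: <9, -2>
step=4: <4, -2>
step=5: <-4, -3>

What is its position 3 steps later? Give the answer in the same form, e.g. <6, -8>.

First differences are <+4, +3>, <+1, +2>, <-2, +1>, <-5, +0>, <-8, -1>; their common second difference is <-3, -1> (constant acceleration).
step 6: <-4, -3> + <-11, -2> → <-15, -5>
step 7: <-15, -5> + <-14, -3> → <-29, -8>
step 8: <-29, -8> + <-17, -4> → <-46, -12>

<-46, -12>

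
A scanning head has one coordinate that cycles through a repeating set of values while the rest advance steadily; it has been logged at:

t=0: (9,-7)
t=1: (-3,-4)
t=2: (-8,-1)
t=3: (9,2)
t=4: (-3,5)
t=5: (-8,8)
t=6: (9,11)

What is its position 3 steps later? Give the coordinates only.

(9,20)

First: cycles through 9, -3, -8 every 3 steps. Step 9 lands at position 0 of the cycle → 9.
Second: linear, +3 per step → 20 at step 9.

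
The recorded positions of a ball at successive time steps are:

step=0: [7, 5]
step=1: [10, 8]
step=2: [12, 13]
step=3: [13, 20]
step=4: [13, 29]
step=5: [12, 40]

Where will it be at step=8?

Successive displacements: [+3, +3], [+2, +5], [+1, +7], [+0, +9], [-1, +11] — each changes by [-1, +2].
step 6: [12, 40] + [-2, +13] → [10, 53]
step 7: [10, 53] + [-3, +15] → [7, 68]
step 8: [7, 68] + [-4, +17] → [3, 85]

[3, 85]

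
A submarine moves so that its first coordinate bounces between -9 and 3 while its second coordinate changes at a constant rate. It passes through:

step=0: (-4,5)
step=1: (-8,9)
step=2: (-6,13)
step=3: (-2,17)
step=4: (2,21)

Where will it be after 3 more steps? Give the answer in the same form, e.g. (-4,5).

(-8,33)

The first coordinate reflects between -9 and 3, moving 4 per step.
  step 5: 2 → 0
  step 6: 0 → -4
  step 7: -4 → -8
The second coordinate changes by +4 each step: at step 7 it is 33.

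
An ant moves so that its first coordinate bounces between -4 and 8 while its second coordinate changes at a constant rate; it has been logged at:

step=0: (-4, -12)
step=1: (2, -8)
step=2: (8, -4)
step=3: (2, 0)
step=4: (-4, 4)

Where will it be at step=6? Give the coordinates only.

(8, 12)

The first coordinate travels 6 per step and bounces off the walls at -4 and 8.
  step 5: -4 → 2
  step 6: 2 → 8
The second coordinate changes by +4 each step: at step 6 it is 12.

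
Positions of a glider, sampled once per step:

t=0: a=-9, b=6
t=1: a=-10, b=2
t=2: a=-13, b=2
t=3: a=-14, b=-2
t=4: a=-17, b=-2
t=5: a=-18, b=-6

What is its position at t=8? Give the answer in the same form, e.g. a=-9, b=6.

Step-to-step displacements: (-1, -4), (-3, +0), (-1, -4), (-3, +0), (-1, -4) — a repeating cycle of length 2.
step 6: apply (-3, +0) → a=-21, b=-6
step 7: apply (-1, -4) → a=-22, b=-10
step 8: apply (-3, +0) → a=-25, b=-10

a=-25, b=-10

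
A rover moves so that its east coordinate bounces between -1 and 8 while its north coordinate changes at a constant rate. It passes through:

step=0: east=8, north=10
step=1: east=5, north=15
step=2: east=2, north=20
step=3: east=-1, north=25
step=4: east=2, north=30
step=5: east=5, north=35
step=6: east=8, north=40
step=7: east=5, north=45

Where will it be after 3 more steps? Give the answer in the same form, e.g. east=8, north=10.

The east coordinate travels 3 per step and bounces off the walls at -1 and 8.
  step 8: 5 → 2
  step 9: 2 → -1
  step 10: -1 → 2
The north coordinate changes by +5 each step: at step 10 it is 60.

east=2, north=60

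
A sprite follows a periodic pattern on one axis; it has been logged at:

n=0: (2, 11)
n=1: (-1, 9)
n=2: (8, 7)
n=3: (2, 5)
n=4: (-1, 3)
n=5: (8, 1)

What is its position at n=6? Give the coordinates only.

(2, -1)

First: cycles through 2, -1, 8 every 3 steps. Step 6 lands at position 0 of the cycle → 2.
Second: linear, -2 per step → -1 at step 6.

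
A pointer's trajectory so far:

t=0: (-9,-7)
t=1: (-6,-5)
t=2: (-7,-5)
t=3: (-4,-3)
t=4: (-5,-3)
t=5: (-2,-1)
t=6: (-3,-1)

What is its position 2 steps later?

(-1,1)

Step-to-step displacements: (+3,+2), (-1,+0), (+3,+2), (-1,+0), (+3,+2), (-1,+0) — a repeating cycle of length 2.
step 7: apply (+3,+2) → (0,1)
step 8: apply (-1,+0) → (-1,1)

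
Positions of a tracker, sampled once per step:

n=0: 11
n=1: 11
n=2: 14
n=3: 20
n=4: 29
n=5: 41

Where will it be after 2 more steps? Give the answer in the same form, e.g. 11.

74

First differences are +0, +3, +6, +9, +12; their common second difference is +3 (constant acceleration).
step 6: 41 + 15 → 56
step 7: 56 + 18 → 74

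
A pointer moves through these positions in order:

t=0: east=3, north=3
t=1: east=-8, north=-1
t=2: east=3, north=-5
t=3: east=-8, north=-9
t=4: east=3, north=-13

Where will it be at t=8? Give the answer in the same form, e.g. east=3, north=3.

east=3, north=-29

East: cycles through 3, -8 every 2 steps. Step 8 lands at position 0 of the cycle → 3.
North: linear, -4 per step → -29 at step 8.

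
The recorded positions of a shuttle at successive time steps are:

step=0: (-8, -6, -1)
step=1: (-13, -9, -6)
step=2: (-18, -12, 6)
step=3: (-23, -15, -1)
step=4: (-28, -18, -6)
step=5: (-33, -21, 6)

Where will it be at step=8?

The first coordinate changes by -5 each step, so at step 8 it is -8 + 8·(-5) = -48.
The second coordinate changes by -3 each step, so at step 8 it is -6 + 8·(-3) = -30.
The third coordinate repeats the cycle [-1, -6, 6] with period 3; step 8 mod 3 = 2, giving 6.

(-48, -30, 6)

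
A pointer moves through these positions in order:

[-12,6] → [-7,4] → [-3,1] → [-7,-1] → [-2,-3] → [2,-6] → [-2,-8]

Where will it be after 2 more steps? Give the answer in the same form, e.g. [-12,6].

[7,-13]

The moves between consecutive positions are [+5,-2], [+4,-3], [-4,-2], [+5,-2], [+4,-3], [-4,-2]; they repeat the 3-cycle [[+5,-2], [+4,-3], [-4,-2]].
step 7: apply [+5,-2] → [3,-10]
step 8: apply [+4,-3] → [7,-13]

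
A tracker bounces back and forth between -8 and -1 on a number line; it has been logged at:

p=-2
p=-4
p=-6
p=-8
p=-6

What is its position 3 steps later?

The value reflects between -8 and -1, moving 2 per step.
  step 5: -6 → -4
  step 6: -4 → -2
  step 7: -2 → -2

p=-2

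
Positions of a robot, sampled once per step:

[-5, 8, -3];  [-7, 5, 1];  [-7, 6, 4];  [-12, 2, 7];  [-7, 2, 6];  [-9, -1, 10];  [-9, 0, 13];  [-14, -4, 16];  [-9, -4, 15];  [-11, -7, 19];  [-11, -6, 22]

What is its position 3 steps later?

Differencing gives [-2, -3, +4], [+0, +1, +3], [-5, -4, +3], [+5, +0, -1], [-2, -3, +4], [+0, +1, +3], [-5, -4, +3], [+5, +0, -1], [-2, -3, +4], [+0, +1, +3]. This is the pattern [-2, -3, +4], [+0, +1, +3], [-5, -4, +3], [+5, +0, -1] repeated.
step 11: apply [-5, -4, +3] → [-16, -10, 25]
step 12: apply [+5, +0, -1] → [-11, -10, 24]
step 13: apply [-2, -3, +4] → [-13, -13, 28]

[-13, -13, 28]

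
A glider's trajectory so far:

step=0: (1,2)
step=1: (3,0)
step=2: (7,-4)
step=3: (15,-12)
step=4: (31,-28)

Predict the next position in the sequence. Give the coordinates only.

The jumps are (+2,-2), (+4,-4), (+8,-8), (+16,-16) — a geometric progression with ratio 2.
step 5: (31,-28) + (+32,-32) → (63,-60)

(63,-60)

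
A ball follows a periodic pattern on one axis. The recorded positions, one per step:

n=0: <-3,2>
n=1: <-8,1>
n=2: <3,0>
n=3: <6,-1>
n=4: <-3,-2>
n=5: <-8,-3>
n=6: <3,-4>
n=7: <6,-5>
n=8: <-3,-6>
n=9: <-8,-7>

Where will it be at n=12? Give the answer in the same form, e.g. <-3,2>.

<-3,-10>

The first coordinate repeats the cycle [-3, -8, 3, 6] with period 4; step 12 mod 4 = 0, giving -3.
The second coordinate changes by -1 each step, so at step 12 it is 2 + 12·(-1) = -10.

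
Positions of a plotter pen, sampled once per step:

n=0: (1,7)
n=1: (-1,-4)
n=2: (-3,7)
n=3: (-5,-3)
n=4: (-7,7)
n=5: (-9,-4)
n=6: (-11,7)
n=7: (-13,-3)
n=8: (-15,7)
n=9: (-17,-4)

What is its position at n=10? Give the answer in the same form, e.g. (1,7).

The first coordinate changes by -2 each step, so at step 10 it is 1 + 10·(-2) = -19.
The second coordinate repeats the cycle [7, -4, 7, -3] with period 4; step 10 mod 4 = 2, giving 7.

(-19,7)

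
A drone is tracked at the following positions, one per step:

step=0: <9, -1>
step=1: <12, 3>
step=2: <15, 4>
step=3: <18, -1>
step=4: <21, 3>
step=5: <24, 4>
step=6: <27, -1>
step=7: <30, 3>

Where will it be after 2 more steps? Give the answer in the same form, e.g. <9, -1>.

The first coordinate changes by +3 each step, so at step 9 it is 9 + 9·(3) = 36.
The second coordinate repeats the cycle [-1, 3, 4] with period 3; step 9 mod 3 = 0, giving -1.

<36, -1>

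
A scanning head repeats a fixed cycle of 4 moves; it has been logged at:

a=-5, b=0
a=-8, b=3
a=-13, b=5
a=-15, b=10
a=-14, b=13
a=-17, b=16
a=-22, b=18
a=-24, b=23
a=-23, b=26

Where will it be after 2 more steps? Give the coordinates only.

Step-to-step displacements: (-3,+3), (-5,+2), (-2,+5), (+1,+3), (-3,+3), (-5,+2), (-2,+5), (+1,+3) — a repeating cycle of length 4.
step 9: apply (-3,+3) → a=-26, b=29
step 10: apply (-5,+2) → a=-31, b=31

a=-31, b=31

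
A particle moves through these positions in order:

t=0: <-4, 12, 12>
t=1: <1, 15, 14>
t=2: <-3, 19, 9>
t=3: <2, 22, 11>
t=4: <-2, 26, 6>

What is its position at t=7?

Differencing gives <+5, +3, +2>, <-4, +4, -5>, <+5, +3, +2>, <-4, +4, -5>. This is the pattern <+5, +3, +2>, <-4, +4, -5> repeated.
step 5: apply <+5, +3, +2> → <3, 29, 8>
step 6: apply <-4, +4, -5> → <-1, 33, 3>
step 7: apply <+5, +3, +2> → <4, 36, 5>

<4, 36, 5>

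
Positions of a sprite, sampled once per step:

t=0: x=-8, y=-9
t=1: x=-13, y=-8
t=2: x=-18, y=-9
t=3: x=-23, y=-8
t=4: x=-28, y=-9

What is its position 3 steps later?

x=-43, y=-8

The x coordinate changes by -5 each step, so at step 7 it is -8 + 7·(-5) = -43.
The y coordinate repeats the cycle [-9, -8] with period 2; step 7 mod 2 = 1, giving -8.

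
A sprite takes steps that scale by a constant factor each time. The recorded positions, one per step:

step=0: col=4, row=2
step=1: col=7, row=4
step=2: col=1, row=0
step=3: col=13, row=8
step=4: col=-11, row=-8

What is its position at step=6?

col=-59, row=-40

Consecutive displacements (+3,+2), (-6,-4), (+12,+8), (-24,-16) scale by a factor of -2 each step.
step 5: col=-11, row=-8 + (+48,+32) → col=37, row=24
step 6: col=37, row=24 + (-96,-64) → col=-59, row=-40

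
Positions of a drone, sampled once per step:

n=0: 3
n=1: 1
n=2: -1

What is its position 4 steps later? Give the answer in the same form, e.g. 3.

-9

Each step adds -2 to the position.
step 3: -1 − 2 → -3
step 4: -3 − 2 → -5
step 5: -5 − 2 → -7
step 6: -7 − 2 → -9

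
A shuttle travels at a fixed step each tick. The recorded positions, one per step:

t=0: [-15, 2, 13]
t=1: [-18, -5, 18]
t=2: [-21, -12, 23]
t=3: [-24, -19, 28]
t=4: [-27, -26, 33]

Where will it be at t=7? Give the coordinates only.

The position changes by [-3, -7, +5] every step.
step 5: [-27, -26, 33] + [-3, -7, +5] → [-30, -33, 38]
step 6: [-30, -33, 38] + [-3, -7, +5] → [-33, -40, 43]
step 7: [-33, -40, 43] + [-3, -7, +5] → [-36, -47, 48]

[-36, -47, 48]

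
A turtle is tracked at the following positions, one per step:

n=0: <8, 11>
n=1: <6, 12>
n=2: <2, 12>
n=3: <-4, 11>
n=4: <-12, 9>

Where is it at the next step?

<-22, 6>

First differences are <-2, +1>, <-4, +0>, <-6, -1>, <-8, -2>; their common second difference is <-2, -1> (constant acceleration).
step 5: <-12, 9> + <-10, -3> → <-22, 6>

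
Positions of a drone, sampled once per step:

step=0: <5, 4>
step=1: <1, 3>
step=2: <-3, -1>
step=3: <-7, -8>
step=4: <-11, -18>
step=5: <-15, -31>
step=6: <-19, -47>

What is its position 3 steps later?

<-31, -113>

Taking differences between consecutive positions: <-4, -1>, <-4, -4>, <-4, -7>, <-4, -10>, <-4, -13>, <-4, -16>. These grow by <+0, -3> each step.
step 7: <-19, -47> + <-4, -19> → <-23, -66>
step 8: <-23, -66> + <-4, -22> → <-27, -88>
step 9: <-27, -88> + <-4, -25> → <-31, -113>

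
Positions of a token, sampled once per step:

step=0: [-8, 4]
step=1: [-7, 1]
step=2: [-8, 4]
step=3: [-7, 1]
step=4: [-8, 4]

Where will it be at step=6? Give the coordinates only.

The jumps are [+1, -3], [-1, +3], [+1, -3], [-1, +3] — a geometric progression with ratio -1.
step 5: [-8, 4] + [+1, -3] → [-7, 1]
step 6: [-7, 1] + [-1, +3] → [-8, 4]

[-8, 4]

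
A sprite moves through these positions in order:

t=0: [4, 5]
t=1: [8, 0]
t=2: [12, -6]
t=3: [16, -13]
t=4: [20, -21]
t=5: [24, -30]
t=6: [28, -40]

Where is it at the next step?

[32, -51]

Taking differences between consecutive positions: [+4, -5], [+4, -6], [+4, -7], [+4, -8], [+4, -9], [+4, -10]. These grow by [+0, -1] each step.
step 7: [28, -40] + [+4, -11] → [32, -51]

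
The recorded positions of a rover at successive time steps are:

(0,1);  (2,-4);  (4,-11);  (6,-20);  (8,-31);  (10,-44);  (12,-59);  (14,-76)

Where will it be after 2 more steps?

(18,-116)

Successive displacements: (+2,-5), (+2,-7), (+2,-9), (+2,-11), (+2,-13), (+2,-15), (+2,-17) — each changes by (+0,-2).
step 8: (14,-76) + (+2,-19) → (16,-95)
step 9: (16,-95) + (+2,-21) → (18,-116)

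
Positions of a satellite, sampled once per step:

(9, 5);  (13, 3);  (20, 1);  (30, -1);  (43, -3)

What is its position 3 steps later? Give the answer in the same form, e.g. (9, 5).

Taking differences between consecutive positions: (+4, -2), (+7, -2), (+10, -2), (+13, -2). These grow by (+3, +0) each step.
step 5: (43, -3) + (+16, -2) → (59, -5)
step 6: (59, -5) + (+19, -2) → (78, -7)
step 7: (78, -7) + (+22, -2) → (100, -9)

(100, -9)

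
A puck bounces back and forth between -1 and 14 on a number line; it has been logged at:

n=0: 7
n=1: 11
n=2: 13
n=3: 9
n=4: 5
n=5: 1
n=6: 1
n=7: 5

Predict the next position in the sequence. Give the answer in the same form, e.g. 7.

9

The value travels 4 per step and bounces off the walls at -1 and 14.
  step 8: 5 → 9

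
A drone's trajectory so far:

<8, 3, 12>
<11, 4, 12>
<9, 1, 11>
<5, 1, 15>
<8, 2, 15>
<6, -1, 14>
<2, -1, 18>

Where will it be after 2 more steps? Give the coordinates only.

Differencing gives <+3, +1, +0>, <-2, -3, -1>, <-4, +0, +4>, <+3, +1, +0>, <-2, -3, -1>, <-4, +0, +4>. This is the pattern <+3, +1, +0>, <-2, -3, -1>, <-4, +0, +4> repeated.
step 7: apply <+3, +1, +0> → <5, 0, 18>
step 8: apply <-2, -3, -1> → <3, -3, 17>

<3, -3, 17>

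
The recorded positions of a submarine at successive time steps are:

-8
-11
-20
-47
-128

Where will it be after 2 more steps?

-1100

Step-to-step displacements: -3, -9, -27, -81; each is 3× the previous.
step 5: -128 − 243 → -371
step 6: -371 − 729 → -1100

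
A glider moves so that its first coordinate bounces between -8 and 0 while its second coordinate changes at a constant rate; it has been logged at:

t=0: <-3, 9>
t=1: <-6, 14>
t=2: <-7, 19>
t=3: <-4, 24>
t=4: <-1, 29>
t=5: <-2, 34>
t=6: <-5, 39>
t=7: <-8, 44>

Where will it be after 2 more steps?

<-2, 54>

The first coordinate reflects between -8 and 0, moving 3 per step.
  step 8: -8 → -5
  step 9: -5 → -2
The second coordinate changes by +5 each step: at step 9 it is 54.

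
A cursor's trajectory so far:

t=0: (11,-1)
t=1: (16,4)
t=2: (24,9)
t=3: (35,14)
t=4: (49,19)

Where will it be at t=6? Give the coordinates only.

(86,29)

Successive displacements: (+5,+5), (+8,+5), (+11,+5), (+14,+5) — each changes by (+3,+0).
step 5: (49,19) + (+17,+5) → (66,24)
step 6: (66,24) + (+20,+5) → (86,29)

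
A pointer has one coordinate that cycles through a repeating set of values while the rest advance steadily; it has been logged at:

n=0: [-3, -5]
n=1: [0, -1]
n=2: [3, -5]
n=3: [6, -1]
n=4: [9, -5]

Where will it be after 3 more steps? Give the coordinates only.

[18, -1]

First: linear, +3 per step → 18 at step 7.
Second: cycles through -5, -1 every 2 steps. Step 7 lands at position 1 of the cycle → -1.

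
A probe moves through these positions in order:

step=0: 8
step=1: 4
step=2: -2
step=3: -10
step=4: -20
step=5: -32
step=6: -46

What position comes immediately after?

Successive displacements: -4, -6, -8, -10, -12, -14 — each changes by -2.
step 7: -46 − 16 → -62

-62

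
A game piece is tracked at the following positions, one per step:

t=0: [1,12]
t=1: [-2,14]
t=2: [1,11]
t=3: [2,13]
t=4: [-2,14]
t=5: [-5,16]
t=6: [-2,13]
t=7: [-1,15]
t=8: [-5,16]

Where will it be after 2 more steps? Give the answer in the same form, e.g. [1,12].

[-5,15]

The moves between consecutive positions are [-3,+2], [+3,-3], [+1,+2], [-4,+1], [-3,+2], [+3,-3], [+1,+2], [-4,+1]; they repeat the 4-cycle [[-3,+2], [+3,-3], [+1,+2], [-4,+1]].
step 9: apply [-3,+2] → [-8,18]
step 10: apply [+3,-3] → [-5,15]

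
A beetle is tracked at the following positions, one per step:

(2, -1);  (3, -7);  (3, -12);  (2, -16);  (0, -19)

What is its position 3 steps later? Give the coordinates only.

Successive displacements: (+1, -6), (+0, -5), (-1, -4), (-2, -3) — each changes by (-1, +1).
step 5: (0, -19) + (-3, -2) → (-3, -21)
step 6: (-3, -21) + (-4, -1) → (-7, -22)
step 7: (-7, -22) + (-5, +0) → (-12, -22)

(-12, -22)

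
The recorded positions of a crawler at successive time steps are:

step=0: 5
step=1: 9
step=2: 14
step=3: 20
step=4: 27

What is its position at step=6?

44

First differences are +4, +5, +6, +7; their common second difference is +1 (constant acceleration).
step 5: 27 + 8 → 35
step 6: 35 + 9 → 44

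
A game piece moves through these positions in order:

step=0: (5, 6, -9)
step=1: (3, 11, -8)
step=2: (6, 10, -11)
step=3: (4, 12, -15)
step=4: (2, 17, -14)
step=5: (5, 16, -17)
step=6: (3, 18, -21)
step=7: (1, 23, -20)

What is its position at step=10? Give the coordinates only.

(0, 29, -26)

The moves between consecutive positions are (-2, +5, +1), (+3, -1, -3), (-2, +2, -4), (-2, +5, +1), (+3, -1, -3), (-2, +2, -4), (-2, +5, +1); they repeat the 3-cycle [(-2, +5, +1), (+3, -1, -3), (-2, +2, -4)].
step 8: apply (+3, -1, -3) → (4, 22, -23)
step 9: apply (-2, +2, -4) → (2, 24, -27)
step 10: apply (-2, +5, +1) → (0, 29, -26)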